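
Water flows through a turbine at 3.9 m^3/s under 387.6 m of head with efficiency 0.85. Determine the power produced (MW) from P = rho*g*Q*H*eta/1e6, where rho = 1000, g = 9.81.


P = 1000 * 9.81 * 3.9 * 387.6 * 0.85 / 1e6 = 12.6048 MW


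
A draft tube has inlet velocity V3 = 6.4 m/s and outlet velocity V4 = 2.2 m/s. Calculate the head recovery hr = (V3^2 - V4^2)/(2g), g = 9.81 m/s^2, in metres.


hr = (6.4^2 - 2.2^2) / (2*9.81) = 1.8410 m


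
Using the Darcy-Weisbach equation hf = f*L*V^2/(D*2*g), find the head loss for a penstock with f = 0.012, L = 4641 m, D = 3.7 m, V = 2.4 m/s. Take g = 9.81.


hf = 0.012 * 4641 * 2.4^2 / (3.7 * 2 * 9.81) = 4.4189 m


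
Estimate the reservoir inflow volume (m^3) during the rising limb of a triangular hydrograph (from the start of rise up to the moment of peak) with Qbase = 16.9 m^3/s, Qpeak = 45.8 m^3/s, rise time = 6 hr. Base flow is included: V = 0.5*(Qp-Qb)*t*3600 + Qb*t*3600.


V = 0.5*(45.8 - 16.9)*6*3600 + 16.9*6*3600 = 677160.0000 m^3


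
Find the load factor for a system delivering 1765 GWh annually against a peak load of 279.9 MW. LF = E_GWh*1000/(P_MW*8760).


LF = 1765 * 1000 / (279.9 * 8760) = 0.7198


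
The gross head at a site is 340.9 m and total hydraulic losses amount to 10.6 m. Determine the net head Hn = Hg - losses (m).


Hn = 340.9 - 10.6 = 330.3000 m


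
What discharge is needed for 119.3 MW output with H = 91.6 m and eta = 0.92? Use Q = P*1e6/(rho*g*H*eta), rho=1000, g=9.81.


Q = 119.3 * 1e6 / (1000 * 9.81 * 91.6 * 0.92) = 144.3072 m^3/s


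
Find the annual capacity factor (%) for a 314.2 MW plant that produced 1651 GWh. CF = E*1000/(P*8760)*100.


CF = 1651 * 1000 / (314.2 * 8760) * 100 = 59.9842 %


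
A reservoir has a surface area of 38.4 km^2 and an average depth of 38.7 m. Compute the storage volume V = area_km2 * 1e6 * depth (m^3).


V = 38.4 * 1e6 * 38.7 = 1.4861e+09 m^3


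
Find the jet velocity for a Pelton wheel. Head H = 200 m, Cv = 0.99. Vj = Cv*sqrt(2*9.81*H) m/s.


Vj = 0.99 * sqrt(2*9.81*200) = 62.0154 m/s


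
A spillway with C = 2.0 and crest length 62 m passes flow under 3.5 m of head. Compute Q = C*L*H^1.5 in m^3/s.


Q = 2.0 * 62 * 3.5^1.5 = 811.9397 m^3/s


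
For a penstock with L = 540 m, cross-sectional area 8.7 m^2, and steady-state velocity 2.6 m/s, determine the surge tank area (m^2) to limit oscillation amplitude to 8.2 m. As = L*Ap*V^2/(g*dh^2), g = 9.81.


As = 540 * 8.7 * 2.6^2 / (9.81 * 8.2^2) = 48.1463 m^2


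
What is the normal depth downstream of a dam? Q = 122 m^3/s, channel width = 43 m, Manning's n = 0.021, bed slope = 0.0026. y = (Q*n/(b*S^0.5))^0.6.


y = (122 * 0.021 / (43 * 0.0026^0.5))^0.6 = 1.0979 m


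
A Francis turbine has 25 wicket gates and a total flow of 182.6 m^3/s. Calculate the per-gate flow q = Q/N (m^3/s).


q = 182.6 / 25 = 7.3040 m^3/s


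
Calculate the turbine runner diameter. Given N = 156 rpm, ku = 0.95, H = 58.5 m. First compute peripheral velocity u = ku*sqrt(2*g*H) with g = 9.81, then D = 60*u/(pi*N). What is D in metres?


u = 0.95 * sqrt(2*9.81*58.5) = 32.1848 m/s
D = 60 * 32.1848 / (pi * 156) = 3.9403 m


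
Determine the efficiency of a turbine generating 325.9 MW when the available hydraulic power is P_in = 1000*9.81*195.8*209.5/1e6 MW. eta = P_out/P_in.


P_in = 1000 * 9.81 * 195.8 * 209.5 / 1e6 = 402.4072 MW
eta = 325.9 / 402.4072 = 0.8099


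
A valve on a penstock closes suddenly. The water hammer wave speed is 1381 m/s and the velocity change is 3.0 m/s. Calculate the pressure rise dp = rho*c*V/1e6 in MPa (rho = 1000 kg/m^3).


dp = 1000 * 1381 * 3.0 / 1e6 = 4.1430 MPa


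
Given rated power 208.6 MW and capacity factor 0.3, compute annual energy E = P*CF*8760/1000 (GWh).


E = 208.6 * 0.3 * 8760 / 1000 = 548.2008 GWh


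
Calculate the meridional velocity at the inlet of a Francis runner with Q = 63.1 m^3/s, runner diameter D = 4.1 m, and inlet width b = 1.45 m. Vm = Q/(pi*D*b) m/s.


Vm = 63.1 / (pi * 4.1 * 1.45) = 3.3785 m/s


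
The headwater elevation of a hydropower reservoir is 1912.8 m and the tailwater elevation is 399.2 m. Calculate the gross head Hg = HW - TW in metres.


Hg = 1912.8 - 399.2 = 1513.6000 m


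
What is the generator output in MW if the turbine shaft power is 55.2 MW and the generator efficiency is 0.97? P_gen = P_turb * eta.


P_gen = 55.2 * 0.97 = 53.5440 MW


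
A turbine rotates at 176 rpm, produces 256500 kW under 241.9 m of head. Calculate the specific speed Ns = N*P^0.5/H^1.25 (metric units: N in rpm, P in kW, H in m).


Ns = 176 * 256500^0.5 / 241.9^1.25 = 93.4354


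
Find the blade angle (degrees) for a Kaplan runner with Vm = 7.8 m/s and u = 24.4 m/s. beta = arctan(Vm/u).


beta = arctan(7.8 / 24.4) = 17.7276 degrees


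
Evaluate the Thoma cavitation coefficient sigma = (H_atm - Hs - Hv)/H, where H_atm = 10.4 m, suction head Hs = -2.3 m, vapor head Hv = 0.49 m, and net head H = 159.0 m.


sigma = (10.4 - (-2.3) - 0.49) / 159.0 = 0.0768


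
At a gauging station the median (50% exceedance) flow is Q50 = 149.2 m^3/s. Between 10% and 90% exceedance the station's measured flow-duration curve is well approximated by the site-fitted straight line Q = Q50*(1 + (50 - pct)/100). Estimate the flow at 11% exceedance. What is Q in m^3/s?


Q = 149.2 * (1 + (50 - 11)/100) = 207.3880 m^3/s


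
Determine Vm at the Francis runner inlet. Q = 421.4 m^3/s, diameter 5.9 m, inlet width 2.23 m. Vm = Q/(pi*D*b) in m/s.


Vm = 421.4 / (pi * 5.9 * 2.23) = 10.1950 m/s


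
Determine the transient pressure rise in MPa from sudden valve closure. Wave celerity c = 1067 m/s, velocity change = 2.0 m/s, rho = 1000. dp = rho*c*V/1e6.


dp = 1000 * 1067 * 2.0 / 1e6 = 2.1340 MPa


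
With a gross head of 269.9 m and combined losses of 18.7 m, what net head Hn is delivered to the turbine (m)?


Hn = 269.9 - 18.7 = 251.2000 m


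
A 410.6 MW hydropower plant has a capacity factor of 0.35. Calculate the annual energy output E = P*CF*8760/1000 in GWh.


E = 410.6 * 0.35 * 8760 / 1000 = 1258.8996 GWh


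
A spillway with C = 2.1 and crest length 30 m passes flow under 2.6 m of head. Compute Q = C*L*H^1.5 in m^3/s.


Q = 2.1 * 30 * 2.6^1.5 = 264.1196 m^3/s


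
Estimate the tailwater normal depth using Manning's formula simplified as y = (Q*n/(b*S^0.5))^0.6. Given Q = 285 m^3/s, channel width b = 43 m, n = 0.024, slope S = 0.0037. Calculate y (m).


y = (285 * 0.024 / (43 * 0.0037^0.5))^0.6 = 1.7803 m


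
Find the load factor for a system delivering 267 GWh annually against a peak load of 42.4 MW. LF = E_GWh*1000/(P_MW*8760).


LF = 267 * 1000 / (42.4 * 8760) = 0.7189


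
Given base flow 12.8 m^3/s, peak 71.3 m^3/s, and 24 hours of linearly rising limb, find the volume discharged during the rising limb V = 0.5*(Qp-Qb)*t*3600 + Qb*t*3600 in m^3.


V = 0.5*(71.3 - 12.8)*24*3600 + 12.8*24*3600 = 3.6331e+06 m^3


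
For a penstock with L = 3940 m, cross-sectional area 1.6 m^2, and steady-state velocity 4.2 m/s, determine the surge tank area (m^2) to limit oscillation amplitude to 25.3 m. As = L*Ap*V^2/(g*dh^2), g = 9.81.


As = 3940 * 1.6 * 4.2^2 / (9.81 * 25.3^2) = 17.7094 m^2


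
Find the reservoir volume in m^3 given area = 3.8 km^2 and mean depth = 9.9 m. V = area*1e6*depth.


V = 3.8 * 1e6 * 9.9 = 3.7620e+07 m^3


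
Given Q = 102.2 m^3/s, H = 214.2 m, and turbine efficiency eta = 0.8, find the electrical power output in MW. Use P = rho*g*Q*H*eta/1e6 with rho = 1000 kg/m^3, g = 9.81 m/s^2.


P = 1000 * 9.81 * 102.2 * 214.2 * 0.8 / 1e6 = 171.8025 MW


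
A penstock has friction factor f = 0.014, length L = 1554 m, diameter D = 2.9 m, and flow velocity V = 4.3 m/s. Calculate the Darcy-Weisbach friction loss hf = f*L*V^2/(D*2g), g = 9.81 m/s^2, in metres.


hf = 0.014 * 1554 * 4.3^2 / (2.9 * 2 * 9.81) = 7.0700 m


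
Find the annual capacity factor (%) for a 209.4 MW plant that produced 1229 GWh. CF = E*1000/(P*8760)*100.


CF = 1229 * 1000 / (209.4 * 8760) * 100 = 66.9994 %


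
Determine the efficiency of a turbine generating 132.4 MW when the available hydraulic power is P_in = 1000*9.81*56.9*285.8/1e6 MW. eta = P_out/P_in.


P_in = 1000 * 9.81 * 56.9 * 285.8 / 1e6 = 159.5304 MW
eta = 132.4 / 159.5304 = 0.8299


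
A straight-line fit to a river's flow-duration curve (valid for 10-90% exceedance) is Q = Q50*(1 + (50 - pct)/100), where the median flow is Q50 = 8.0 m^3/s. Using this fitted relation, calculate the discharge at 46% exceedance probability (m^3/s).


Q = 8.0 * (1 + (50 - 46)/100) = 8.3200 m^3/s


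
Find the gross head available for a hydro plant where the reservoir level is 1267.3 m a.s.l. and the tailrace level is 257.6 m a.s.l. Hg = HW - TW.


Hg = 1267.3 - 257.6 = 1009.7000 m


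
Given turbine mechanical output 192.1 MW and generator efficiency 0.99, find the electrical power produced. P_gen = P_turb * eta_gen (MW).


P_gen = 192.1 * 0.99 = 190.1790 MW


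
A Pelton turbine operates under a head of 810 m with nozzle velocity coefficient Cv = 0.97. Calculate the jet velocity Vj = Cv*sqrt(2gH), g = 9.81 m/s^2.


Vj = 0.97 * sqrt(2*9.81*810) = 122.2823 m/s


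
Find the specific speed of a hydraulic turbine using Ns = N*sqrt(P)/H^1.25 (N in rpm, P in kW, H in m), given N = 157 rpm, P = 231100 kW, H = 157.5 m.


Ns = 157 * 231100^0.5 / 157.5^1.25 = 135.2692


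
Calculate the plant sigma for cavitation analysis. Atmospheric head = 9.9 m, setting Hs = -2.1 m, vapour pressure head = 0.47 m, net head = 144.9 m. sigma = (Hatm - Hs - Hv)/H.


sigma = (9.9 - (-2.1) - 0.47) / 144.9 = 0.0796


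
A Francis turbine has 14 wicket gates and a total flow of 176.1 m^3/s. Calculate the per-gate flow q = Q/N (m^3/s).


q = 176.1 / 14 = 12.5786 m^3/s


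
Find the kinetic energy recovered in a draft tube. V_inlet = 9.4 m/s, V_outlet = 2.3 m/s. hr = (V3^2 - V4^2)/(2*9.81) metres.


hr = (9.4^2 - 2.3^2) / (2*9.81) = 4.2339 m


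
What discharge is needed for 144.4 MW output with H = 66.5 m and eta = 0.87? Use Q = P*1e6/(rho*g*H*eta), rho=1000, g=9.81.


Q = 144.4 * 1e6 / (1000 * 9.81 * 66.5 * 0.87) = 254.4235 m^3/s


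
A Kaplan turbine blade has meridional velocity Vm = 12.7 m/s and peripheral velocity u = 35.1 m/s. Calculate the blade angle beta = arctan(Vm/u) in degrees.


beta = arctan(12.7 / 35.1) = 19.8913 degrees


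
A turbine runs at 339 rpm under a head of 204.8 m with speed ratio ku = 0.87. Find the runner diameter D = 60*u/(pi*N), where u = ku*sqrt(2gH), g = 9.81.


u = 0.87 * sqrt(2*9.81*204.8) = 55.1485 m/s
D = 60 * 55.1485 / (pi * 339) = 3.1070 m


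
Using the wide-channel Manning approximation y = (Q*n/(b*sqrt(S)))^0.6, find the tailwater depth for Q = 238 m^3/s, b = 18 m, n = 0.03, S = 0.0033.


y = (238 * 0.03 / (18 * 0.0033^0.5))^0.6 = 3.1879 m


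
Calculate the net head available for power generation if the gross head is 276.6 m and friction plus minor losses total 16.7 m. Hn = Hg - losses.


Hn = 276.6 - 16.7 = 259.9000 m


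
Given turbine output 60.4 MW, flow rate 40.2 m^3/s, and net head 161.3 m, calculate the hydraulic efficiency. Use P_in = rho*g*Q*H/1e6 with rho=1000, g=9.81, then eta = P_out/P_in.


P_in = 1000 * 9.81 * 40.2 * 161.3 / 1e6 = 63.6106 MW
eta = 60.4 / 63.6106 = 0.9495


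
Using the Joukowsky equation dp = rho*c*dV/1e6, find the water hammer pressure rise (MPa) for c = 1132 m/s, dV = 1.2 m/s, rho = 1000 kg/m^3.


dp = 1000 * 1132 * 1.2 / 1e6 = 1.3584 MPa


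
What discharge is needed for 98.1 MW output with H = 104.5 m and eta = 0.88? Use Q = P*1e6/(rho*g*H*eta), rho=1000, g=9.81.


Q = 98.1 * 1e6 / (1000 * 9.81 * 104.5 * 0.88) = 108.7429 m^3/s


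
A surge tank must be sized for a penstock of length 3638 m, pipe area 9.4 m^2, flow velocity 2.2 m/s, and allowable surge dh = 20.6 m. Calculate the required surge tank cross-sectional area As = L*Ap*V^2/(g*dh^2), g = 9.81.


As = 3638 * 9.4 * 2.2^2 / (9.81 * 20.6^2) = 39.7587 m^2


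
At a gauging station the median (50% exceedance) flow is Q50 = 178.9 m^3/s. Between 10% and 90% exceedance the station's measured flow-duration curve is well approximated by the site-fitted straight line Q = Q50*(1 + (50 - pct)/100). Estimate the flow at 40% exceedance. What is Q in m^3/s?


Q = 178.9 * (1 + (50 - 40)/100) = 196.7900 m^3/s


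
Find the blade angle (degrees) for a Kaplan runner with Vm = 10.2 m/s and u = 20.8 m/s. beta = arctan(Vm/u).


beta = arctan(10.2 / 20.8) = 26.1226 degrees


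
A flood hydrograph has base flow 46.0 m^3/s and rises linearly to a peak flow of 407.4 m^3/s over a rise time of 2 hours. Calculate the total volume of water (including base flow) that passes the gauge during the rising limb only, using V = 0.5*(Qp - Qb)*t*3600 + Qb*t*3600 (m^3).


V = 0.5*(407.4 - 46.0)*2*3600 + 46.0*2*3600 = 1.6322e+06 m^3


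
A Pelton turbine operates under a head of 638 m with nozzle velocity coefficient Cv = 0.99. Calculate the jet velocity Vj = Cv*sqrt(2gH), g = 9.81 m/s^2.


Vj = 0.99 * sqrt(2*9.81*638) = 110.7631 m/s


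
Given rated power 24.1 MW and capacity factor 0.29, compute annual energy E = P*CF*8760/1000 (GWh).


E = 24.1 * 0.29 * 8760 / 1000 = 61.2236 GWh


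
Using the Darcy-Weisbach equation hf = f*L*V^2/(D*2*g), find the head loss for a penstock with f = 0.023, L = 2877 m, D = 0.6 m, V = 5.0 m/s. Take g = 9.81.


hf = 0.023 * 2877 * 5.0^2 / (0.6 * 2 * 9.81) = 140.5262 m


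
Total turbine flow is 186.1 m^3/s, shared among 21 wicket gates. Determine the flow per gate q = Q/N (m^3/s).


q = 186.1 / 21 = 8.8619 m^3/s


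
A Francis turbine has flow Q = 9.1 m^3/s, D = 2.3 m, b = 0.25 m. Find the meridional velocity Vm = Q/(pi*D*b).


Vm = 9.1 / (pi * 2.3 * 0.25) = 5.0376 m/s


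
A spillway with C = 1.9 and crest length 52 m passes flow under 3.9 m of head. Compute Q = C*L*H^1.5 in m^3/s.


Q = 1.9 * 52 * 3.9^1.5 = 760.9460 m^3/s


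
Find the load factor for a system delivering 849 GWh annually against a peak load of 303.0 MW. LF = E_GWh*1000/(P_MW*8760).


LF = 849 * 1000 / (303.0 * 8760) = 0.3199


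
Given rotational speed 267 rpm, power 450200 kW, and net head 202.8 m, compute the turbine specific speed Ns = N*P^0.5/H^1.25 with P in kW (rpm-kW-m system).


Ns = 267 * 450200^0.5 / 202.8^1.25 = 234.0880


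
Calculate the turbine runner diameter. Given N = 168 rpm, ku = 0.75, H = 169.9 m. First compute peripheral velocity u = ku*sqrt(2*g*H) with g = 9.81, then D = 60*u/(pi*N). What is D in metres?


u = 0.75 * sqrt(2*9.81*169.9) = 43.3020 m/s
D = 60 * 43.3020 / (pi * 168) = 4.9227 m


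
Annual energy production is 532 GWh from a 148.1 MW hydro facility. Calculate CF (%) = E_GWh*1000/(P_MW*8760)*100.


CF = 532 * 1000 / (148.1 * 8760) * 100 = 41.0065 %


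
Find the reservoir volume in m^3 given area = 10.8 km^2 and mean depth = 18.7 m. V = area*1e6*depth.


V = 10.8 * 1e6 * 18.7 = 2.0196e+08 m^3


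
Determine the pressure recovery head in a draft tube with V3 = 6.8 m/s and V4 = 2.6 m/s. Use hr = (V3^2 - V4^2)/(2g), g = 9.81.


hr = (6.8^2 - 2.6^2) / (2*9.81) = 2.0122 m


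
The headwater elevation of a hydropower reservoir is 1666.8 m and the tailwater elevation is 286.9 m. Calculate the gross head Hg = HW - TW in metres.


Hg = 1666.8 - 286.9 = 1379.9000 m


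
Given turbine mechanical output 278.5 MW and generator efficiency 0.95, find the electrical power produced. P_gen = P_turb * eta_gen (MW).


P_gen = 278.5 * 0.95 = 264.5750 MW


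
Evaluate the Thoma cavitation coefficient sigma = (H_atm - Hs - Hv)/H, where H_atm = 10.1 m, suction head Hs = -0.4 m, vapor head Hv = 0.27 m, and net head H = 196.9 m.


sigma = (10.1 - (-0.4) - 0.27) / 196.9 = 0.0520


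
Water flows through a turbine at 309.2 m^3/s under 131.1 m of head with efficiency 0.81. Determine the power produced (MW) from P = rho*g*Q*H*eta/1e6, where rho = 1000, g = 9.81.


P = 1000 * 9.81 * 309.2 * 131.1 * 0.81 / 1e6 = 322.1041 MW


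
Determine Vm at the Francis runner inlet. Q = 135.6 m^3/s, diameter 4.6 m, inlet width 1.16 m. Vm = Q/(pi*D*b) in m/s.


Vm = 135.6 / (pi * 4.6 * 1.16) = 8.0890 m/s


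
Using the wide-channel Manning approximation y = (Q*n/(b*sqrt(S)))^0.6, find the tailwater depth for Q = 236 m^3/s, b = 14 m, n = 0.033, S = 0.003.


y = (236 * 0.033 / (14 * 0.003^0.5))^0.6 = 4.0183 m


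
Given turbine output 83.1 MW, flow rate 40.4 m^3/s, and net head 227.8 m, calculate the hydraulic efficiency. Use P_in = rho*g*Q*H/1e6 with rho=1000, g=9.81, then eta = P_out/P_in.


P_in = 1000 * 9.81 * 40.4 * 227.8 / 1e6 = 90.2826 MW
eta = 83.1 / 90.2826 = 0.9204


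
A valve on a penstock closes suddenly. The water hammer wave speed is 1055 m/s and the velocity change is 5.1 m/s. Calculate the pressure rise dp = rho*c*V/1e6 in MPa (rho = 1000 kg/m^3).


dp = 1000 * 1055 * 5.1 / 1e6 = 5.3805 MPa


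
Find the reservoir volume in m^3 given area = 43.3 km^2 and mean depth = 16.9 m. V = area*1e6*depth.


V = 43.3 * 1e6 * 16.9 = 7.3177e+08 m^3


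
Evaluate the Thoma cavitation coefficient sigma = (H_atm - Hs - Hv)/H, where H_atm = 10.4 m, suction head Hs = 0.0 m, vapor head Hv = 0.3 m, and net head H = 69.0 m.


sigma = (10.4 - 0.0 - 0.3) / 69.0 = 0.1464


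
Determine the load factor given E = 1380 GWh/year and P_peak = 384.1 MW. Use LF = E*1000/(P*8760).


LF = 1380 * 1000 / (384.1 * 8760) = 0.4101


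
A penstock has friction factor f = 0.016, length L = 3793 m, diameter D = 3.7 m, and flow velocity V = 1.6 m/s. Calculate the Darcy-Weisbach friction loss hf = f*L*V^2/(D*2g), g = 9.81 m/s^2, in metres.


hf = 0.016 * 3793 * 1.6^2 / (3.7 * 2 * 9.81) = 2.1401 m


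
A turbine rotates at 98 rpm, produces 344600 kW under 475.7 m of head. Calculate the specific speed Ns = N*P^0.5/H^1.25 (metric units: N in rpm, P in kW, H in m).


Ns = 98 * 344600^0.5 / 475.7^1.25 = 25.8951


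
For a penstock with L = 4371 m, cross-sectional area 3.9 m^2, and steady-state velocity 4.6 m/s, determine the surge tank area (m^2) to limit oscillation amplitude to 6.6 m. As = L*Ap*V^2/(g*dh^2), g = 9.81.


As = 4371 * 3.9 * 4.6^2 / (9.81 * 6.6^2) = 844.1200 m^2


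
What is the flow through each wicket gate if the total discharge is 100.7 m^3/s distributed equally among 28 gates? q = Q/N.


q = 100.7 / 28 = 3.5964 m^3/s


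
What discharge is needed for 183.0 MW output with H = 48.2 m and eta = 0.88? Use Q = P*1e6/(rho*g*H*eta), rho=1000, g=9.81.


Q = 183.0 * 1e6 / (1000 * 9.81 * 48.2 * 0.88) = 439.7971 m^3/s


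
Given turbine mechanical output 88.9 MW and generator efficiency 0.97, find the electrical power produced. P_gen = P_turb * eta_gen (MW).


P_gen = 88.9 * 0.97 = 86.2330 MW


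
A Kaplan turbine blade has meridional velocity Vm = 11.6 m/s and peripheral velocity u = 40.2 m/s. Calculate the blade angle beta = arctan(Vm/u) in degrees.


beta = arctan(11.6 / 40.2) = 16.0959 degrees


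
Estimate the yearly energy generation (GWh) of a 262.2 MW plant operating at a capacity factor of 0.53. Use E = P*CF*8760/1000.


E = 262.2 * 0.53 * 8760 / 1000 = 1217.3422 GWh


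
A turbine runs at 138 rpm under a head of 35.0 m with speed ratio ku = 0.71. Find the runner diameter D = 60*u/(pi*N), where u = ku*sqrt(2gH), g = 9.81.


u = 0.71 * sqrt(2*9.81*35.0) = 18.6055 m/s
D = 60 * 18.6055 / (pi * 138) = 2.5749 m


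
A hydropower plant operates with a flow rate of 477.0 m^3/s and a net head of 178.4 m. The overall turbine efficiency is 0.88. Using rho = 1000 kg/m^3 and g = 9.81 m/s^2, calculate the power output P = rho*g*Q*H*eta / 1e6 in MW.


P = 1000 * 9.81 * 477.0 * 178.4 * 0.88 / 1e6 = 734.6237 MW


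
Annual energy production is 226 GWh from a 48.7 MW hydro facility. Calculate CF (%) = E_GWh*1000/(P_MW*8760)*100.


CF = 226 * 1000 / (48.7 * 8760) * 100 = 52.9755 %


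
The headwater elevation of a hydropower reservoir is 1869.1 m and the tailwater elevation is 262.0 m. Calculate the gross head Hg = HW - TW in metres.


Hg = 1869.1 - 262.0 = 1607.1000 m


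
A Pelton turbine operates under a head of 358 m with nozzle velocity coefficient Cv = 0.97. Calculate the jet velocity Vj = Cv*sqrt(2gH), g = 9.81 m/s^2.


Vj = 0.97 * sqrt(2*9.81*358) = 81.2948 m/s


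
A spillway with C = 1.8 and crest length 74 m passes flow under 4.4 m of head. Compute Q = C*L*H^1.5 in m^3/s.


Q = 1.8 * 74 * 4.4^1.5 = 1229.3718 m^3/s


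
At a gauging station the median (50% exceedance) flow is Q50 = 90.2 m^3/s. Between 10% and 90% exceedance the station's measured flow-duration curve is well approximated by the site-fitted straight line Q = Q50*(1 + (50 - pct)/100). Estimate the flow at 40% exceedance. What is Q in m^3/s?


Q = 90.2 * (1 + (50 - 40)/100) = 99.2200 m^3/s


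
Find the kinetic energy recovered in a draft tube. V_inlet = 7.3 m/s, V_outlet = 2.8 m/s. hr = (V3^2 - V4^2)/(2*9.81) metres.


hr = (7.3^2 - 2.8^2) / (2*9.81) = 2.3165 m


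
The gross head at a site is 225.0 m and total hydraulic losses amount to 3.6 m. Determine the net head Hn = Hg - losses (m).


Hn = 225.0 - 3.6 = 221.4000 m


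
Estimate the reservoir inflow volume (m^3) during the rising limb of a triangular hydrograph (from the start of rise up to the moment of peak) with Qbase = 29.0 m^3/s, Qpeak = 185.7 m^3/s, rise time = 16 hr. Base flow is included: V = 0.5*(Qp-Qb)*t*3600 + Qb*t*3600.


V = 0.5*(185.7 - 29.0)*16*3600 + 29.0*16*3600 = 6.1834e+06 m^3


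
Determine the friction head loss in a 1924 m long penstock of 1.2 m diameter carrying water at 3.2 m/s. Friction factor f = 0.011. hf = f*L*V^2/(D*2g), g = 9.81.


hf = 0.011 * 1924 * 3.2^2 / (1.2 * 2 * 9.81) = 9.2049 m


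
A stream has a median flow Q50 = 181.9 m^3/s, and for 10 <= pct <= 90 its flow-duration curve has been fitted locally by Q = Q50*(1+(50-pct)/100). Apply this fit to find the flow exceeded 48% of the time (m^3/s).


Q = 181.9 * (1 + (50 - 48)/100) = 185.5380 m^3/s


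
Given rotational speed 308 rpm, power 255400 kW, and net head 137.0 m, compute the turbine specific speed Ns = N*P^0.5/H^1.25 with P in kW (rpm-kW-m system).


Ns = 308 * 255400^0.5 / 137.0^1.25 = 332.0936


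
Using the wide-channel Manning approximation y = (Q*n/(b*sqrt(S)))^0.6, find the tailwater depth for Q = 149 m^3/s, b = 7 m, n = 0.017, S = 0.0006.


y = (149 * 0.017 / (7 * 0.0006^0.5))^0.6 = 5.0313 m


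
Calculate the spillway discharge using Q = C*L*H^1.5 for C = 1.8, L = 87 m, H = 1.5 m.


Q = 1.8 * 87 * 1.5^1.5 = 287.6926 m^3/s


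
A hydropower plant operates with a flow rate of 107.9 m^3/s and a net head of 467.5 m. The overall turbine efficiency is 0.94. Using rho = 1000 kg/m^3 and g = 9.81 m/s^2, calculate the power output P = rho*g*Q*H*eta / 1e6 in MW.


P = 1000 * 9.81 * 107.9 * 467.5 * 0.94 / 1e6 = 465.1574 MW


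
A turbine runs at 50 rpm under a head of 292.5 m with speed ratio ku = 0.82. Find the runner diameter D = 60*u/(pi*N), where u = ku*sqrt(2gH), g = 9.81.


u = 0.82 * sqrt(2*9.81*292.5) = 62.1193 m/s
D = 60 * 62.1193 / (pi * 50) = 23.7278 m


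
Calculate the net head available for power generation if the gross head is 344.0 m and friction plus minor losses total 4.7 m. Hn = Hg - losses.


Hn = 344.0 - 4.7 = 339.3000 m


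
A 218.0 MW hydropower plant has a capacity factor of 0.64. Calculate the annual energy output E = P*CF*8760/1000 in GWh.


E = 218.0 * 0.64 * 8760 / 1000 = 1222.1952 GWh


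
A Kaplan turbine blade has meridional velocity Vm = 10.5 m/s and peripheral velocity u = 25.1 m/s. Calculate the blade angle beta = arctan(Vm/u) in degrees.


beta = arctan(10.5 / 25.1) = 22.7009 degrees


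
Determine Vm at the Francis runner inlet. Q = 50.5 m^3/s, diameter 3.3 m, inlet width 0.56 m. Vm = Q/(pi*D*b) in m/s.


Vm = 50.5 / (pi * 3.3 * 0.56) = 8.6984 m/s


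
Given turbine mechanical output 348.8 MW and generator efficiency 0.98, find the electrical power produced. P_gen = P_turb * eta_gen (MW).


P_gen = 348.8 * 0.98 = 341.8240 MW


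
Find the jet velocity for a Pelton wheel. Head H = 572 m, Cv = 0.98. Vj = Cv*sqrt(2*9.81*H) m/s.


Vj = 0.98 * sqrt(2*9.81*572) = 103.8182 m/s


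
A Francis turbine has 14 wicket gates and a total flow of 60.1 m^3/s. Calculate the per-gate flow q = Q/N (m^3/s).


q = 60.1 / 14 = 4.2929 m^3/s


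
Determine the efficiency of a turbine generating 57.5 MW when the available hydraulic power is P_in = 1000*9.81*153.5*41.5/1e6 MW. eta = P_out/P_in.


P_in = 1000 * 9.81 * 153.5 * 41.5 / 1e6 = 62.4922 MW
eta = 57.5 / 62.4922 = 0.9201


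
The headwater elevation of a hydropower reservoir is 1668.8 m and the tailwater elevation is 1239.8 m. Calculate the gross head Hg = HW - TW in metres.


Hg = 1668.8 - 1239.8 = 429.0000 m


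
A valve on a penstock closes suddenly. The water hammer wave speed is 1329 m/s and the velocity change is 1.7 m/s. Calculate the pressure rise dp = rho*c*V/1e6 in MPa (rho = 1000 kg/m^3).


dp = 1000 * 1329 * 1.7 / 1e6 = 2.2593 MPa


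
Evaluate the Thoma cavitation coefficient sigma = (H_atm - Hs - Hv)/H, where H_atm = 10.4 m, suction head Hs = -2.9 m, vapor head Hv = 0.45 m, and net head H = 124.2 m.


sigma = (10.4 - (-2.9) - 0.45) / 124.2 = 0.1035


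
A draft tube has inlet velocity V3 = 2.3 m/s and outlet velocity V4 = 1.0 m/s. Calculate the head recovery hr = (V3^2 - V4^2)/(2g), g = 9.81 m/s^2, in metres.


hr = (2.3^2 - 1.0^2) / (2*9.81) = 0.2187 m


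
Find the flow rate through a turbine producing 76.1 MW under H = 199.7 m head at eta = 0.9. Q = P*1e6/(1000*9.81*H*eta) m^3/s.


Q = 76.1 * 1e6 / (1000 * 9.81 * 199.7 * 0.9) = 43.1614 m^3/s


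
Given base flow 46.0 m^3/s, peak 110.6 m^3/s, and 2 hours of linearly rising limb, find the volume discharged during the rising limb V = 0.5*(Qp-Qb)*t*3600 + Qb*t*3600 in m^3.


V = 0.5*(110.6 - 46.0)*2*3600 + 46.0*2*3600 = 563760.0000 m^3


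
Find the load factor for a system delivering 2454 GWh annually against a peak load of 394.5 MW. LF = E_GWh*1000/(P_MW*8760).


LF = 2454 * 1000 / (394.5 * 8760) = 0.7101


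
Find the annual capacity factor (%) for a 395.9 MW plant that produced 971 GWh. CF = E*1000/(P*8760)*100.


CF = 971 * 1000 / (395.9 * 8760) * 100 = 27.9982 %


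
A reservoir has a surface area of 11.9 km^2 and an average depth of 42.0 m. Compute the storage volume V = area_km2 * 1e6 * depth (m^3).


V = 11.9 * 1e6 * 42.0 = 4.9980e+08 m^3


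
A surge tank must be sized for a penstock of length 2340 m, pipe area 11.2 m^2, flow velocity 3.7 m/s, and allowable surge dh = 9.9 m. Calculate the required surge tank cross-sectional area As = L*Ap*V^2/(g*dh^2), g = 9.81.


As = 2340 * 11.2 * 3.7^2 / (9.81 * 9.9^2) = 373.1624 m^2


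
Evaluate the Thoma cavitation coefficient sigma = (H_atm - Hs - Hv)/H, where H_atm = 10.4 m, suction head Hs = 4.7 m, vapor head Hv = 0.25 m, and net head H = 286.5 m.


sigma = (10.4 - 4.7 - 0.25) / 286.5 = 0.0190


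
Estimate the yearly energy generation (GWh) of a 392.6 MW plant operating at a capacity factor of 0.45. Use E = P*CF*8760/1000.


E = 392.6 * 0.45 * 8760 / 1000 = 1547.6292 GWh


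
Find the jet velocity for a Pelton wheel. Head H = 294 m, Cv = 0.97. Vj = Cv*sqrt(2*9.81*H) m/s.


Vj = 0.97 * sqrt(2*9.81*294) = 73.6707 m/s


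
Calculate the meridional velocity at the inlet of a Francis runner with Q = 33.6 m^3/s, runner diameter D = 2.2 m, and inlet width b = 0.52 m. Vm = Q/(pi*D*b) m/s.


Vm = 33.6 / (pi * 2.2 * 0.52) = 9.3490 m/s


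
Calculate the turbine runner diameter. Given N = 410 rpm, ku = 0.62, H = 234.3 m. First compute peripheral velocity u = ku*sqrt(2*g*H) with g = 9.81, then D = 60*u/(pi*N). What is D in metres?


u = 0.62 * sqrt(2*9.81*234.3) = 42.0366 m/s
D = 60 * 42.0366 / (pi * 410) = 1.9581 m


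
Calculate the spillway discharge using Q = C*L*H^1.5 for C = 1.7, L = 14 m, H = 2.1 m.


Q = 1.7 * 14 * 2.1^1.5 = 72.4279 m^3/s


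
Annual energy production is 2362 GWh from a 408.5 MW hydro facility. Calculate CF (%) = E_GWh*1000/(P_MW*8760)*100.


CF = 2362 * 1000 / (408.5 * 8760) * 100 = 66.0060 %


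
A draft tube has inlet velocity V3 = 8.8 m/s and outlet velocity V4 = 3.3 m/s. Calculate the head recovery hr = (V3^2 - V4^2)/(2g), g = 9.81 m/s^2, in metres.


hr = (8.8^2 - 3.3^2) / (2*9.81) = 3.3919 m


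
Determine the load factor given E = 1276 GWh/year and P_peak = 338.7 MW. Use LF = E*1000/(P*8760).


LF = 1276 * 1000 / (338.7 * 8760) = 0.4301


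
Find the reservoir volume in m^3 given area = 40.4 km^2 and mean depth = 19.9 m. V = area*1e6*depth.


V = 40.4 * 1e6 * 19.9 = 8.0396e+08 m^3


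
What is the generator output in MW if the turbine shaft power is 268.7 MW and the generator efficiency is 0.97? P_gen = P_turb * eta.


P_gen = 268.7 * 0.97 = 260.6390 MW


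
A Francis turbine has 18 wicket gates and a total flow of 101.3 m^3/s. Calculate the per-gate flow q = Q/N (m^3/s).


q = 101.3 / 18 = 5.6278 m^3/s


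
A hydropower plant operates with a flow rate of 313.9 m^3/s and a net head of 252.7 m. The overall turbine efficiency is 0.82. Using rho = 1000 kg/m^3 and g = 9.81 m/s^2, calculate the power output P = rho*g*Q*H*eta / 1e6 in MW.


P = 1000 * 9.81 * 313.9 * 252.7 * 0.82 / 1e6 = 638.0863 MW


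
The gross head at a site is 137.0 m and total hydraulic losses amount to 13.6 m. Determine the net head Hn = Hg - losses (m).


Hn = 137.0 - 13.6 = 123.4000 m


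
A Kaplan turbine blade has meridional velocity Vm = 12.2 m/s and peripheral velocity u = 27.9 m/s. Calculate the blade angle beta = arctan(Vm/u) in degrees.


beta = arctan(12.2 / 27.9) = 23.6186 degrees


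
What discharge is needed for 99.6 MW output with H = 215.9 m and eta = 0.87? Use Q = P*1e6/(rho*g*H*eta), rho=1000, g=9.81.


Q = 99.6 * 1e6 / (1000 * 9.81 * 215.9 * 0.87) = 54.0528 m^3/s


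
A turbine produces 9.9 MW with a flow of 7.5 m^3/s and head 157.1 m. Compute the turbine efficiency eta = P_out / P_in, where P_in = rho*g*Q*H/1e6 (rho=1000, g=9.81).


P_in = 1000 * 9.81 * 7.5 * 157.1 / 1e6 = 11.5586 MW
eta = 9.9 / 11.5586 = 0.8565


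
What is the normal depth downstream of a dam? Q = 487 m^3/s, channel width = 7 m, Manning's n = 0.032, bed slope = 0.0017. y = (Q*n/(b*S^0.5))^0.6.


y = (487 * 0.032 / (7 * 0.0017^0.5))^0.6 = 10.9500 m


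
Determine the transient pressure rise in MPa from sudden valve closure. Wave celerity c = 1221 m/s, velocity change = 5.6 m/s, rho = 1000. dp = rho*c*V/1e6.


dp = 1000 * 1221 * 5.6 / 1e6 = 6.8376 MPa


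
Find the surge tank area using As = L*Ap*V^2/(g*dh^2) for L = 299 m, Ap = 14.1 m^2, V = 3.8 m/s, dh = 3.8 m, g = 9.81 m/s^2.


As = 299 * 14.1 * 3.8^2 / (9.81 * 3.8^2) = 429.7554 m^2


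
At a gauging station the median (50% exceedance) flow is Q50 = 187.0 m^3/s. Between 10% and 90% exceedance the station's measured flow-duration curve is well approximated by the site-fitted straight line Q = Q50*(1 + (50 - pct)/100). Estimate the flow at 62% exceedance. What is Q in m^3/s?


Q = 187.0 * (1 + (50 - 62)/100) = 164.5600 m^3/s


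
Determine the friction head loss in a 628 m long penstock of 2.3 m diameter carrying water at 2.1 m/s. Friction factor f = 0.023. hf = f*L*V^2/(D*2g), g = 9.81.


hf = 0.023 * 628 * 2.1^2 / (2.3 * 2 * 9.81) = 1.4116 m


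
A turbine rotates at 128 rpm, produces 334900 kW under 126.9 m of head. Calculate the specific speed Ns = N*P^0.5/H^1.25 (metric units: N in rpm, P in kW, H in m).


Ns = 128 * 334900^0.5 / 126.9^1.25 = 173.9164


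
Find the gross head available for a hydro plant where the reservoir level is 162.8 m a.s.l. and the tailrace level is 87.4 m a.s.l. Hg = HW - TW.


Hg = 162.8 - 87.4 = 75.4000 m


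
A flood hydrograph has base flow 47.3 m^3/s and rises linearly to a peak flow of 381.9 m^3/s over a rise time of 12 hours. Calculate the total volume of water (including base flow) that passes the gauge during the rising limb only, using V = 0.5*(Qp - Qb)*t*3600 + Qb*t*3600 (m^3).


V = 0.5*(381.9 - 47.3)*12*3600 + 47.3*12*3600 = 9.2707e+06 m^3


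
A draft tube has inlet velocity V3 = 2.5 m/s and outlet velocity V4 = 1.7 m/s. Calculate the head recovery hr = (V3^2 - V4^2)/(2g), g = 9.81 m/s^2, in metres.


hr = (2.5^2 - 1.7^2) / (2*9.81) = 0.1713 m


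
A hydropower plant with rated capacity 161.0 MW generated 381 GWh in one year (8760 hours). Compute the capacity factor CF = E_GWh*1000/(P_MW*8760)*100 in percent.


CF = 381 * 1000 / (161.0 * 8760) * 100 = 27.0144 %


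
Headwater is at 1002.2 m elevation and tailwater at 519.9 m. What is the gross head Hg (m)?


Hg = 1002.2 - 519.9 = 482.3000 m


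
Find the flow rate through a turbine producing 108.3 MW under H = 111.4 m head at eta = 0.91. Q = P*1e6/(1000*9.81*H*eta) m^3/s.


Q = 108.3 * 1e6 / (1000 * 9.81 * 111.4 * 0.91) = 108.9013 m^3/s


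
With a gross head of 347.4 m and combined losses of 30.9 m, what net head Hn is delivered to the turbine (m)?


Hn = 347.4 - 30.9 = 316.5000 m


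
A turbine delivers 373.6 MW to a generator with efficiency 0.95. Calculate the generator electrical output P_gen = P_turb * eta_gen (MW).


P_gen = 373.6 * 0.95 = 354.9200 MW


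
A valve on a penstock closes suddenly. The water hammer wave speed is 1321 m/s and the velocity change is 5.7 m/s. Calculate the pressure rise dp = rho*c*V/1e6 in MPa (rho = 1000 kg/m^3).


dp = 1000 * 1321 * 5.7 / 1e6 = 7.5297 MPa


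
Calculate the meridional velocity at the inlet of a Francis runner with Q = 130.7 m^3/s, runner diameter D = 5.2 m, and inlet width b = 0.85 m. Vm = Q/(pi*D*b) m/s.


Vm = 130.7 / (pi * 5.2 * 0.85) = 9.4125 m/s


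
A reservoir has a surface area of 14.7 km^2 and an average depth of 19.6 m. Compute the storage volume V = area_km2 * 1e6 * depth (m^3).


V = 14.7 * 1e6 * 19.6 = 2.8812e+08 m^3


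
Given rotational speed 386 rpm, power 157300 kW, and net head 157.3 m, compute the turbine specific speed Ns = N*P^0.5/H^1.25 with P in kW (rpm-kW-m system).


Ns = 386 * 157300^0.5 / 157.3^1.25 = 274.8152


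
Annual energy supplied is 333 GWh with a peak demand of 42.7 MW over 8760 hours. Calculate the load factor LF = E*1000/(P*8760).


LF = 333 * 1000 / (42.7 * 8760) = 0.8903


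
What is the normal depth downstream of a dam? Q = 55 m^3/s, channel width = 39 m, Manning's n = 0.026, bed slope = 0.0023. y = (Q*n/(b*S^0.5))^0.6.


y = (55 * 0.026 / (39 * 0.0023^0.5))^0.6 = 0.8512 m


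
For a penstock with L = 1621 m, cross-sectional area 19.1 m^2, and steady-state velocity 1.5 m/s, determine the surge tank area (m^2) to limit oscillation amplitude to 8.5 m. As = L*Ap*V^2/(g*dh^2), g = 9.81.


As = 1621 * 19.1 * 1.5^2 / (9.81 * 8.5^2) = 98.2861 m^2


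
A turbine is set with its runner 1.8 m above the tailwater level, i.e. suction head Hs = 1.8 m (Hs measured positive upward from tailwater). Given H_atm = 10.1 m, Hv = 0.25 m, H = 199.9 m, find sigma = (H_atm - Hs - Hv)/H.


sigma = (10.1 - 1.8 - 0.25) / 199.9 = 0.0403


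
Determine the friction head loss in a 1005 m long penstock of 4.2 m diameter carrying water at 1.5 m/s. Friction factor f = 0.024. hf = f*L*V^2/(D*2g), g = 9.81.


hf = 0.024 * 1005 * 1.5^2 / (4.2 * 2 * 9.81) = 0.6586 m


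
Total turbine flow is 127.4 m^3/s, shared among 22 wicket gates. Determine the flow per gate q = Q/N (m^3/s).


q = 127.4 / 22 = 5.7909 m^3/s


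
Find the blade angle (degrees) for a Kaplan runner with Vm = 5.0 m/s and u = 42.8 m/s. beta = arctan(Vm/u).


beta = arctan(5.0 / 42.8) = 6.6632 degrees


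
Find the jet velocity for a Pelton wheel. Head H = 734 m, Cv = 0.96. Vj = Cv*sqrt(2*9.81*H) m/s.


Vj = 0.96 * sqrt(2*9.81*734) = 115.2043 m/s


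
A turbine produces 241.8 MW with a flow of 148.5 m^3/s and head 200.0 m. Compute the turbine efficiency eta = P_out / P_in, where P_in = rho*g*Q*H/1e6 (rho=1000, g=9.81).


P_in = 1000 * 9.81 * 148.5 * 200.0 / 1e6 = 291.3570 MW
eta = 241.8 / 291.3570 = 0.8299


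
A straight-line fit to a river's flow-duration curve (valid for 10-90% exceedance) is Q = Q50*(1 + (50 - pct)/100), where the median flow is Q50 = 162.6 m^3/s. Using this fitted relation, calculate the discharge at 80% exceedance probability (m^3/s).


Q = 162.6 * (1 + (50 - 80)/100) = 113.8200 m^3/s


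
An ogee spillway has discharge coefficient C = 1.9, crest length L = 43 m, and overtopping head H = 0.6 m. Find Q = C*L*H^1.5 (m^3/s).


Q = 1.9 * 43 * 0.6^1.5 = 37.9707 m^3/s


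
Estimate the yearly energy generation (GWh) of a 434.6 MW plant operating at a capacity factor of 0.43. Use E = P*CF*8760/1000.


E = 434.6 * 0.43 * 8760 / 1000 = 1637.0513 GWh


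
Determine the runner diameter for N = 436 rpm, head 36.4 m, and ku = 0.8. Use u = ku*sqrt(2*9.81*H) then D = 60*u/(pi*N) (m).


u = 0.8 * sqrt(2*9.81*36.4) = 21.3791 m/s
D = 60 * 21.3791 / (pi * 436) = 0.9365 m


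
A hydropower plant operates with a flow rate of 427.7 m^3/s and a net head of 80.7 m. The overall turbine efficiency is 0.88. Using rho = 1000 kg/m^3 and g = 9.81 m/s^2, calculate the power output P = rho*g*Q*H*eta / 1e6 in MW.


P = 1000 * 9.81 * 427.7 * 80.7 * 0.88 / 1e6 = 297.9645 MW


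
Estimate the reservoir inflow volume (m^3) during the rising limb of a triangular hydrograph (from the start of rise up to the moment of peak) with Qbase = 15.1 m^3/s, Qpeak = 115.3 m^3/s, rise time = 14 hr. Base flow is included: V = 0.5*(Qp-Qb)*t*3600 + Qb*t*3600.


V = 0.5*(115.3 - 15.1)*14*3600 + 15.1*14*3600 = 3.2861e+06 m^3


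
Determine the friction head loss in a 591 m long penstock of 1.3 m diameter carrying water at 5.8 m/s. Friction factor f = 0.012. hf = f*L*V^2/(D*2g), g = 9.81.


hf = 0.012 * 591 * 5.8^2 / (1.3 * 2 * 9.81) = 9.3537 m


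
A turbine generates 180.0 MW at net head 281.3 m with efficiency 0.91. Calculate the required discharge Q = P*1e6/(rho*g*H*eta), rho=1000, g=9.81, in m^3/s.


Q = 180.0 * 1e6 / (1000 * 9.81 * 281.3 * 0.91) = 71.6791 m^3/s


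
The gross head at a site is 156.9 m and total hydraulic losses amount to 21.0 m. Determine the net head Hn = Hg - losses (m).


Hn = 156.9 - 21.0 = 135.9000 m


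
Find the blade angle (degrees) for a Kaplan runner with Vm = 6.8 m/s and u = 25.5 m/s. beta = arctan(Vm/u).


beta = arctan(6.8 / 25.5) = 14.9314 degrees


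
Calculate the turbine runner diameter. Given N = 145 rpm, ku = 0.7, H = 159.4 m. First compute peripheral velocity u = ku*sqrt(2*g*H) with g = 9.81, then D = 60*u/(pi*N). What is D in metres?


u = 0.7 * sqrt(2*9.81*159.4) = 39.1464 m/s
D = 60 * 39.1464 / (pi * 145) = 5.1561 m


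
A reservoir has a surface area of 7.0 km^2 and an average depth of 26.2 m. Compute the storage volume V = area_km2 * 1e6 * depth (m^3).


V = 7.0 * 1e6 * 26.2 = 1.8340e+08 m^3


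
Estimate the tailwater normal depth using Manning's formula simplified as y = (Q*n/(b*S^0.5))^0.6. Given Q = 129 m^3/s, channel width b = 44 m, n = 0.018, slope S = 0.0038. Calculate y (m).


y = (129 * 0.018 / (44 * 0.0038^0.5))^0.6 = 0.9110 m


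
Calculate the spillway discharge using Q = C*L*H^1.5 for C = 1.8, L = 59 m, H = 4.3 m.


Q = 1.8 * 59 * 4.3^1.5 = 946.9503 m^3/s


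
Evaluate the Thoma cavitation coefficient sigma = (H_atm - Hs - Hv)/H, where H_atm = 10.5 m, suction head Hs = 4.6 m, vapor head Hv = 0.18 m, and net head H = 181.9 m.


sigma = (10.5 - 4.6 - 0.18) / 181.9 = 0.0314


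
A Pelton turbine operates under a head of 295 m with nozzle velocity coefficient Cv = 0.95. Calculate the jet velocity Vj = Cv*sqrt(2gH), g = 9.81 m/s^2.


Vj = 0.95 * sqrt(2*9.81*295) = 72.2743 m/s
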